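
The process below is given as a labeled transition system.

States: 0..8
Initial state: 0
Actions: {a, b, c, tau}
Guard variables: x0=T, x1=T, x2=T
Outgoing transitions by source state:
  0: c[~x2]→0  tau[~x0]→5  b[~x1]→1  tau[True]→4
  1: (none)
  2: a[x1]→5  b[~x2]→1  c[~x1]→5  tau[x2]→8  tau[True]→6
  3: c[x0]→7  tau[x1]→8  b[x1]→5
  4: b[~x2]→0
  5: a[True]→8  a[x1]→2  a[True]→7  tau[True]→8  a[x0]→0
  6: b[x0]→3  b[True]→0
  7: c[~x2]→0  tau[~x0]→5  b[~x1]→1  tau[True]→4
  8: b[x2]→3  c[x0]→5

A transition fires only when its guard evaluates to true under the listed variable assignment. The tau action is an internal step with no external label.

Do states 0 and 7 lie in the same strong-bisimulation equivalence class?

Answer: BISIMILAR

Analysis:
Bisimulation quotient by refinement:
  round 0: {{0,1,2,3,4,5,6,7,8}}
  round 1: {{0,7},{1,4},{2,5},{3},{6},{8}}
  round 2: {{0,7},{1,4},{2},{3},{5},{6},{8}}
7 equivalence class(es) (converged in 3)
0∈{0,7}, 7∈{0,7}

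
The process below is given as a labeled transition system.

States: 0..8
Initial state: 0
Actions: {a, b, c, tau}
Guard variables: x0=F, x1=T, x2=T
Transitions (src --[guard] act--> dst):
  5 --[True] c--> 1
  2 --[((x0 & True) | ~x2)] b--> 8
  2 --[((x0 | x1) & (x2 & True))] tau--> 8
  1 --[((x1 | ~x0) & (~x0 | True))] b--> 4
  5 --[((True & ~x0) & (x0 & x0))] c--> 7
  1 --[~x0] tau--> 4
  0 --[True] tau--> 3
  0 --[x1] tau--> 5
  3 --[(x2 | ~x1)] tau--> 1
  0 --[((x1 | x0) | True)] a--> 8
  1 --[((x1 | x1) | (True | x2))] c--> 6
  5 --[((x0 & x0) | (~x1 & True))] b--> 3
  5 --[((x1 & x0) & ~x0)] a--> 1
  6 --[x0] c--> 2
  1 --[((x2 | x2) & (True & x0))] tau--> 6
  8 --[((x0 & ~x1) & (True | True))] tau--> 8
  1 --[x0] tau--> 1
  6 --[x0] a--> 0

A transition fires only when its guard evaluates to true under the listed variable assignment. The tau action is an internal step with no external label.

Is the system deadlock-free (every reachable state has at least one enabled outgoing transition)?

R = {0,1,3,4,5,6,8}
  0: a→8  tau→3  tau→5  [deg 3]
  1: b→4  c→6  tau→4  [deg 3]
  3: tau→1  [deg 1]
  4: ∅  [STUCK]
  5: c→1  [deg 1]
  6: ∅  [STUCK]
  8: ∅  [STUCK]
Path to 4: tau·tau·b

Answer: DEADLOCK at state 4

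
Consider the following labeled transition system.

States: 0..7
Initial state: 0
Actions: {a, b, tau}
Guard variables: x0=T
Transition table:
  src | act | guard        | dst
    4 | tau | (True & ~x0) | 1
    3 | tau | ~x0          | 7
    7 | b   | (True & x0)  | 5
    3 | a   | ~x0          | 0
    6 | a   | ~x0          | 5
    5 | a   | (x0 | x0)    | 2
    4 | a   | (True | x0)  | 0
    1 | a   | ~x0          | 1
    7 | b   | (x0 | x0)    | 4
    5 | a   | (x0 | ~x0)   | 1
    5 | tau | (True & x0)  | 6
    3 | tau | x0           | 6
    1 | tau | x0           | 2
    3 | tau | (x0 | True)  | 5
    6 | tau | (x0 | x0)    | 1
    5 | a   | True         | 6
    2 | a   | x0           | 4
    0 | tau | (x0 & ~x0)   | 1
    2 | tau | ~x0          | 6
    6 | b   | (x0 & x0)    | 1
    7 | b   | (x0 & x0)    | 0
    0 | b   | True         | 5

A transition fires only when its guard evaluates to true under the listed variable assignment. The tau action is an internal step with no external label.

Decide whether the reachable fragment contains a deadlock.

Answer: DEADLOCK-FREE

Trace:
R = {0,1,2,4,5,6}
  0: b→5  [1 out]
  1: tau→2  [1 out]
  2: a→4  [1 out]
  4: a→0  [1 out]
  5: a→1  a→2  a→6  tau→6  [4 out]
  6: b→1  tau→1  [2 out]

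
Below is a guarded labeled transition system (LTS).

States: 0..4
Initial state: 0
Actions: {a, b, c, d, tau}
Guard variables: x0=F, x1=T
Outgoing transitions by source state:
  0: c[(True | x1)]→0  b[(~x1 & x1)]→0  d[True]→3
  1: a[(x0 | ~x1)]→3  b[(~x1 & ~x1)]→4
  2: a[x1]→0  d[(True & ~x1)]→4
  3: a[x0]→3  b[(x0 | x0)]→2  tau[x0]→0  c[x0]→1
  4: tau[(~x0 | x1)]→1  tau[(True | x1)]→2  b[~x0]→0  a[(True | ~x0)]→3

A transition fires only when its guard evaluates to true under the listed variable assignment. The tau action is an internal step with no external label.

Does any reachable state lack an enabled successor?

Answer: DEADLOCK at state 3

Analysis:
Reach set: {0,3}
  0: c→0  d→3  [2 exit(s)]
  3: ∅  [STUCK]
witness 3: d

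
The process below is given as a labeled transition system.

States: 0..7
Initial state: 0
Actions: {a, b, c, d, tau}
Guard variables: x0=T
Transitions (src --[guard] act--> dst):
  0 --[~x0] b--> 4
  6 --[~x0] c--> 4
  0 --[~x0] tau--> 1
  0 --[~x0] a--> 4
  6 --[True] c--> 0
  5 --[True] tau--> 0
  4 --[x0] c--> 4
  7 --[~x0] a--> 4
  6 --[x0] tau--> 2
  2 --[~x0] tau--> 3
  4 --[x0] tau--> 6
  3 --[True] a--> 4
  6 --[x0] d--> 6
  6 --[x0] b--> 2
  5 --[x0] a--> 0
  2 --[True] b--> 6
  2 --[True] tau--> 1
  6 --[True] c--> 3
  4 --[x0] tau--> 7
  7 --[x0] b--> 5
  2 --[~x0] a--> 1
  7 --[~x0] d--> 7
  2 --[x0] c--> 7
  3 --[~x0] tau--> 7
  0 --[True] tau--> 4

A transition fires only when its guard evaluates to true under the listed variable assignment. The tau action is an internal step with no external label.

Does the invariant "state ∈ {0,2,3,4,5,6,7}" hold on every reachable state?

Inv-set: {0,2,3,4,5,6,7}
R = {0,1,2,3,4,5,6,7}
  0: ✓
  1: outside
  2: ✓
  3: ✓
  4: ✓
  5: ✓
  6: ✓
  7: ✓
counterexample path to 1: tau·tau·tau·tau

Answer: INVARIANT VIOLATED at state 1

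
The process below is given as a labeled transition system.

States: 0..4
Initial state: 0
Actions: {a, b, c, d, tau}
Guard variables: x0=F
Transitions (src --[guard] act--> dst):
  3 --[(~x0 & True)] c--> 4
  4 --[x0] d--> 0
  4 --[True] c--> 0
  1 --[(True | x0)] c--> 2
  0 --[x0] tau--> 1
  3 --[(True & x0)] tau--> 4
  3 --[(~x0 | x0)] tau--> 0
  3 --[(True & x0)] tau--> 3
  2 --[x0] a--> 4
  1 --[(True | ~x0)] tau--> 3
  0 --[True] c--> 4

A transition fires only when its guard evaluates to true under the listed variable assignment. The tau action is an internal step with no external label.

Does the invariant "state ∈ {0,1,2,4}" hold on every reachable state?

Answer: INVARIANT HOLDS

Working:
Inv-set: {0,1,2,4}
Reach set: {0,4}
  0: ok
  4: ok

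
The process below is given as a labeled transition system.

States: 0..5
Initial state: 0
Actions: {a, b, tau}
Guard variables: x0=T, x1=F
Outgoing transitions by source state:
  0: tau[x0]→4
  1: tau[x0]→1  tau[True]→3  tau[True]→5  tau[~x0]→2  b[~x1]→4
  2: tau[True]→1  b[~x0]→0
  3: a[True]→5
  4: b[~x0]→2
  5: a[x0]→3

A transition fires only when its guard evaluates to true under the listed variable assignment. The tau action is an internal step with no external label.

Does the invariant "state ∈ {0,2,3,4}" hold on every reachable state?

Answer: INVARIANT HOLDS

Analysis:
Inv-set: {0,2,3,4}
R = {0,4}
  0: ✓
  4: ✓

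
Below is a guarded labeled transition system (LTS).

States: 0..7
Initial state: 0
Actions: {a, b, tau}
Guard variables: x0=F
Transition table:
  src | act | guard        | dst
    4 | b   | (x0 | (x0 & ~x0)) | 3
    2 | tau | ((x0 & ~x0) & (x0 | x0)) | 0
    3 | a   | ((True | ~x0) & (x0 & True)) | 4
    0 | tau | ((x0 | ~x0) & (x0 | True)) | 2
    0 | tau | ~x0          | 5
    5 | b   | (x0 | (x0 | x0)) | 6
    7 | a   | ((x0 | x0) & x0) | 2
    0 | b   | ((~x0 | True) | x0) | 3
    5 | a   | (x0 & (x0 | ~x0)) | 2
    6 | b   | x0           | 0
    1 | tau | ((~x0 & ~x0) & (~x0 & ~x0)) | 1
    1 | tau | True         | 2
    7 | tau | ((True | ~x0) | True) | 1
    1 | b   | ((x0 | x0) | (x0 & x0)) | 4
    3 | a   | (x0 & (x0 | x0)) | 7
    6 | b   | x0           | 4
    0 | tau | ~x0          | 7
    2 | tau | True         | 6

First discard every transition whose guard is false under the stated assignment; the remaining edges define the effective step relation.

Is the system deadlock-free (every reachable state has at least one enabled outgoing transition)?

Answer: DEADLOCK at state 3

Working:
R = {0,1,2,3,5,6,7}
  0: b→3  tau→2  tau→5  tau→7  [4 out]
  1: tau→1  tau→2  [2 out]
  2: tau→6  [1 out]
  3: ∅  [STUCK]
  5: ∅  [STUCK]
  6: ∅  [STUCK]
  7: tau→1  [1 out]
witness 3: b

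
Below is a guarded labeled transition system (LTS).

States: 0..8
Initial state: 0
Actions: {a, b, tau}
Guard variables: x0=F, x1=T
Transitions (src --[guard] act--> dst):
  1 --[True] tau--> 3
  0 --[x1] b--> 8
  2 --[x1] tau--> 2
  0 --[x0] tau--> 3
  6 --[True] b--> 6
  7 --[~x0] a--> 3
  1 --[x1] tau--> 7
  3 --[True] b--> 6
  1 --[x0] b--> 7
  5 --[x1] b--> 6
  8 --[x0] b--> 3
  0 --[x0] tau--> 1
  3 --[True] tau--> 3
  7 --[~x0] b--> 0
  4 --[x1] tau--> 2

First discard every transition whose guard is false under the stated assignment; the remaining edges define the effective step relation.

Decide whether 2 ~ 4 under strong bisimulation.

Bisimulation quotient by refinement:
  P[0] = {{0,1,2,3,4,5,6,7,8}}
  P[1] = {{0,5,6},{1,2,4},{3},{7},{8}}
  P[2] = {{0},{1},{2,4},{3},{5,6},{7},{8}}
Fixed point at round 3; 7 class(es).
2∈{2,4}, 4∈{2,4}

Answer: BISIMILAR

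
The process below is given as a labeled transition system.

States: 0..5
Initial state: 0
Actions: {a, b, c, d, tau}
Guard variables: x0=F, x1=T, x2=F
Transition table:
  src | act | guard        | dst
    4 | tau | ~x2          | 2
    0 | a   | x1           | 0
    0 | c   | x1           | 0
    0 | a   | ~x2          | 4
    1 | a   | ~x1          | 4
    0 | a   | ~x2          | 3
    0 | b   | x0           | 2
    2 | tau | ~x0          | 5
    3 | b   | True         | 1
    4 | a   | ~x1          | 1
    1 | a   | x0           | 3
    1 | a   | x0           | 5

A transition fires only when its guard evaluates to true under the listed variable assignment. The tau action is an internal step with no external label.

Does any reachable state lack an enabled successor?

Answer: DEADLOCK at state 1

Trace:
R = {0,1,2,3,4,5}
  0: a→0  a→3  a→4  c→0  [deg 4]
  1: ∅  [no exit]
  2: tau→5  [deg 1]
  3: b→1  [deg 1]
  4: tau→2  [deg 1]
  5: ∅  [no exit]
Path to 1: a·b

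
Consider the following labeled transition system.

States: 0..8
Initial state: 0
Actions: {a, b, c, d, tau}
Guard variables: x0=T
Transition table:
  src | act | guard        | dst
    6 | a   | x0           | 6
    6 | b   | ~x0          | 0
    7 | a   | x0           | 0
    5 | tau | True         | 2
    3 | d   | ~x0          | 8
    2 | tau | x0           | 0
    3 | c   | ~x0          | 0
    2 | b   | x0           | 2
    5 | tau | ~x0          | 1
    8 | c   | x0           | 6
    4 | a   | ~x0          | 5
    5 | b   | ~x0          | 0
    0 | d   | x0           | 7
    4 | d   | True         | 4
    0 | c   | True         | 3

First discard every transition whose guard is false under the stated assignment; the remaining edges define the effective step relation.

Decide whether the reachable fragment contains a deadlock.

Answer: DEADLOCK at state 3

Trace:
R = {0,3,7}
  0: c→3  d→7  [2 exit(s)]
  3: ∅  [deadlock]
  7: a→0  [1 exit(s)]
Path to 3: c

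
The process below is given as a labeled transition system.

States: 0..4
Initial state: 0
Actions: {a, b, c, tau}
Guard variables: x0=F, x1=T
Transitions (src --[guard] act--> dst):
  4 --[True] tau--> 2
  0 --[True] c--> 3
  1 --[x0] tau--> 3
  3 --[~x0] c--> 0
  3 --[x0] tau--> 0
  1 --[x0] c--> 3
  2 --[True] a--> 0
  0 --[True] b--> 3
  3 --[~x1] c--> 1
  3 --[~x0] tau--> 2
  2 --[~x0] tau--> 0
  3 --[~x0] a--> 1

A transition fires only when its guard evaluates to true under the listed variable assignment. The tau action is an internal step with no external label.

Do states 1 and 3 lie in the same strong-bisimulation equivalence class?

Refine partition for ~:
  round 0: {{0,1,2,3,4}}
  round 1: {{0},{1},{2},{3},{4}}
Fixed point at round 2; 5 class(es).
class of 1: {1}; class of 3: {3}

Answer: NOT BISIMILAR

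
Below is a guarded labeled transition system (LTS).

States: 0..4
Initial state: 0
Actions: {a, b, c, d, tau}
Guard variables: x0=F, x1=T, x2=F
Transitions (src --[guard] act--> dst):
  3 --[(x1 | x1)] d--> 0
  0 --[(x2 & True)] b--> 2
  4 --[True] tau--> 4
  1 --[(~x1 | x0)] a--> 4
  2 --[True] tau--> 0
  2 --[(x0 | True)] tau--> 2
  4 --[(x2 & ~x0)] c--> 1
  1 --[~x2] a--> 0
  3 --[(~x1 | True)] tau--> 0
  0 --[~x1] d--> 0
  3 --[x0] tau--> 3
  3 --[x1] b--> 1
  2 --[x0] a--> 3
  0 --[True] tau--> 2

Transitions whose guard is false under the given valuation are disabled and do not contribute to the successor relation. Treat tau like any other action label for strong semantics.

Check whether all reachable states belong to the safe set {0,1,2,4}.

Safe = {0,1,2,4}
R = {0,2}
  0: ✓
  2: ✓

Answer: INVARIANT HOLDS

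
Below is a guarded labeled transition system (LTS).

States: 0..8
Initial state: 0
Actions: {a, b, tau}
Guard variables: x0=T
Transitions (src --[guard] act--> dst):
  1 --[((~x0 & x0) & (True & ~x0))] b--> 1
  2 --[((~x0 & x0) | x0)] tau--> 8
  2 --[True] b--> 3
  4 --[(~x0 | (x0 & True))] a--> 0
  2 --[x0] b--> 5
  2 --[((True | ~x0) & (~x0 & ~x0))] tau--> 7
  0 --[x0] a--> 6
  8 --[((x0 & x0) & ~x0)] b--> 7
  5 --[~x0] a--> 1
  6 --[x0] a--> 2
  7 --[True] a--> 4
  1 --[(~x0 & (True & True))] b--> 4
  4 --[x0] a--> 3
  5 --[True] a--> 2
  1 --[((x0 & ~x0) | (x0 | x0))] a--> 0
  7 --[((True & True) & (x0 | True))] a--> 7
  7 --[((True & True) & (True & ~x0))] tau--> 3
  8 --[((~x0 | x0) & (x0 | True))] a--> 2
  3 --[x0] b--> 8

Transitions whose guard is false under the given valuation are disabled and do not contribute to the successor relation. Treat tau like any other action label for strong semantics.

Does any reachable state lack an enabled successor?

Reachable = {0,2,3,5,6,8}
  0: a→6  [deg 1]
  2: b→3  b→5  tau→8  [deg 3]
  3: b→8  [deg 1]
  5: a→2  [deg 1]
  6: a→2  [deg 1]
  8: a→2  [deg 1]

Answer: DEADLOCK-FREE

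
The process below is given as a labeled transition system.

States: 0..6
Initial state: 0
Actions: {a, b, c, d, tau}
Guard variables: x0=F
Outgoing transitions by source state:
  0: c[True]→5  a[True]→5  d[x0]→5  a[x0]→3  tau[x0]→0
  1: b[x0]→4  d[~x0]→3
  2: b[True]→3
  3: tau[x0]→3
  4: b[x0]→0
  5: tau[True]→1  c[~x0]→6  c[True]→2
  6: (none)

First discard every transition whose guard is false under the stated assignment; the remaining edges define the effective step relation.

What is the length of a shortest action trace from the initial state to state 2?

BFS to 2:
  L0 = {0}
  L1 = {5}
  L2 = {1,2,6}
depth(2)=2, e.g. a·c

Answer: 2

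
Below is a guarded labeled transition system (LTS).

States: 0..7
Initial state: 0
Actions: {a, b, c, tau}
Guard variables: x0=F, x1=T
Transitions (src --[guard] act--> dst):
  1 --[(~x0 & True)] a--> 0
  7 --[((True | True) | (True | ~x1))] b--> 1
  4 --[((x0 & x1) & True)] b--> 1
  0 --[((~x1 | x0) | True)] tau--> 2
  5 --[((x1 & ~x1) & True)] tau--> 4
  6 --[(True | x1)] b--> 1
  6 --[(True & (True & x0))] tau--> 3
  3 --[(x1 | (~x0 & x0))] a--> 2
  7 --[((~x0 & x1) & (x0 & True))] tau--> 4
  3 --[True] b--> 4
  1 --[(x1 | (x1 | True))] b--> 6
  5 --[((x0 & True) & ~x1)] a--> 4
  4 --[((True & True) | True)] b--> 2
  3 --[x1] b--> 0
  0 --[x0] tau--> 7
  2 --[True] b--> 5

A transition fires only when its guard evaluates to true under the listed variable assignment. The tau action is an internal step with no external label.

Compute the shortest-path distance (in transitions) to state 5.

Layered search for 5:
  depth 0: {0}
  depth 1: {2}
  depth 2: {5}
depth(5)=2, e.g. tau·b

Answer: 2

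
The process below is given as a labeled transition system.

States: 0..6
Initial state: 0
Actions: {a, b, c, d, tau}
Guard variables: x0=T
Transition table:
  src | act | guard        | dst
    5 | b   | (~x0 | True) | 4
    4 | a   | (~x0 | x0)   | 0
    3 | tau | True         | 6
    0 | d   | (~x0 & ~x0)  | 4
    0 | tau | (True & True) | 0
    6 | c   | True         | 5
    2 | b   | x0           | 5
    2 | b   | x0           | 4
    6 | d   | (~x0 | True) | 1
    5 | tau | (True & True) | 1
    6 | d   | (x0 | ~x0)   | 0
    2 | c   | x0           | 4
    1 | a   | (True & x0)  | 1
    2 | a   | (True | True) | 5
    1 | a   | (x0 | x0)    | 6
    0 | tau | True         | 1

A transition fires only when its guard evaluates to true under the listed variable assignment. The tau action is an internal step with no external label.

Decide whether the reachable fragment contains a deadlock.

R = {0,1,4,5,6}
  0: tau→0  tau→1  [2 exit(s)]
  1: a→1  a→6  [2 exit(s)]
  4: a→0  [1 exit(s)]
  5: b→4  tau→1  [2 exit(s)]
  6: c→5  d→0  d→1  [3 exit(s)]

Answer: DEADLOCK-FREE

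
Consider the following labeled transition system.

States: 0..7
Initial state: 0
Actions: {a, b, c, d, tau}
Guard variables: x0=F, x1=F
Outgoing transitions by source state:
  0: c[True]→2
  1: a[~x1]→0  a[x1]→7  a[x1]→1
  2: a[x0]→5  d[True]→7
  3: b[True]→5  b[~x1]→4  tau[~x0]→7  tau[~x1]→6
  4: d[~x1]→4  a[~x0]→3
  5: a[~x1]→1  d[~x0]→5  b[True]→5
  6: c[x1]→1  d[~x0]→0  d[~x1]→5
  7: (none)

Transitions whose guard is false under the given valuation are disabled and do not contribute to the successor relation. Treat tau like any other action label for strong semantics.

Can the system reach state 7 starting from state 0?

After dropping false guards: 14 live edges.
depth 0: {0}
depth 1: {2}  total {0,2}
depth 2: {7}  total {0,2,7}
Reach set: {0,2,7}
witness 7: c·d

Answer: REACHABLE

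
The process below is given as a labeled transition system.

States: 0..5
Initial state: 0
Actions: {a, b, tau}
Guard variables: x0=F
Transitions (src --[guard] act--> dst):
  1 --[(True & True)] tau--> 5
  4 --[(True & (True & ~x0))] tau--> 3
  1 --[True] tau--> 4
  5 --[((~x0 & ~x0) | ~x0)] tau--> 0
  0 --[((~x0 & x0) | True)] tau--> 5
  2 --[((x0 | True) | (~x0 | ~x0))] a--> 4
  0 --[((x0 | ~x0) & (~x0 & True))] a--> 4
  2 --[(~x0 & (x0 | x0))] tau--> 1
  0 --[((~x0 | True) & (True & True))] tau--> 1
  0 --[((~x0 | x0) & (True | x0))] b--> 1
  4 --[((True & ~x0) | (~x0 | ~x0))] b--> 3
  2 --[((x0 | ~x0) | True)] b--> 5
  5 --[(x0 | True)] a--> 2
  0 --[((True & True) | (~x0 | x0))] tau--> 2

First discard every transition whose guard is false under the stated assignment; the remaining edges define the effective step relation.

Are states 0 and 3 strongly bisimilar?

Bisimulation quotient by refinement:
  π0 = {{0,1,2,3,4,5}}
  π1 = {{0},{1},{2},{3},{4},{5}}
Fixed point at round 2; 6 class(es).
[0]={0}  [3]={3}

Answer: NOT BISIMILAR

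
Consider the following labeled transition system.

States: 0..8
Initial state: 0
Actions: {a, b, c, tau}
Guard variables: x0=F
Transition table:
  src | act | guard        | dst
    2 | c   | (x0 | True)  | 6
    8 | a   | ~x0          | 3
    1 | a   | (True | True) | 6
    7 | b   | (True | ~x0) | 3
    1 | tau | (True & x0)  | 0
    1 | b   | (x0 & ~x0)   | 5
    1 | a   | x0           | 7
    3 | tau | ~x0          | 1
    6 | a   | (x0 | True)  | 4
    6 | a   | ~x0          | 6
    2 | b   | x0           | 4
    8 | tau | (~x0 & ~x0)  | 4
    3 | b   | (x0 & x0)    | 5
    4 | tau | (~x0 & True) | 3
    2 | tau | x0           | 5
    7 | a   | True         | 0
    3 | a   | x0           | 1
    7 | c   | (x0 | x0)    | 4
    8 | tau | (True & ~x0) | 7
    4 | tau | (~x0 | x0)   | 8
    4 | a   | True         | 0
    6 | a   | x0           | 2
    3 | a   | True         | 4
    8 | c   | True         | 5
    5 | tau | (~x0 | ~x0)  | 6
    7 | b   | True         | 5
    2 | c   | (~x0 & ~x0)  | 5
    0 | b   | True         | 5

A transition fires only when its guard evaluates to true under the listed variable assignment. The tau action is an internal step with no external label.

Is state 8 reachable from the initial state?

After dropping false guards: 19 live edges.
L0 = {0}
L1 = {5}  now seen {0,5}
L2 = {6}  now seen {0,5,6}
L3 = {4}  now seen {0,4,5,6}
L4 = {3,8}  now seen {0,3,4,5,6,8}
L5 = {1,7}  now seen {0,1,3,4,5,6,7,8}
R = {0,1,3,4,5,6,7,8}
witness 8: b·tau·a·tau

Answer: REACHABLE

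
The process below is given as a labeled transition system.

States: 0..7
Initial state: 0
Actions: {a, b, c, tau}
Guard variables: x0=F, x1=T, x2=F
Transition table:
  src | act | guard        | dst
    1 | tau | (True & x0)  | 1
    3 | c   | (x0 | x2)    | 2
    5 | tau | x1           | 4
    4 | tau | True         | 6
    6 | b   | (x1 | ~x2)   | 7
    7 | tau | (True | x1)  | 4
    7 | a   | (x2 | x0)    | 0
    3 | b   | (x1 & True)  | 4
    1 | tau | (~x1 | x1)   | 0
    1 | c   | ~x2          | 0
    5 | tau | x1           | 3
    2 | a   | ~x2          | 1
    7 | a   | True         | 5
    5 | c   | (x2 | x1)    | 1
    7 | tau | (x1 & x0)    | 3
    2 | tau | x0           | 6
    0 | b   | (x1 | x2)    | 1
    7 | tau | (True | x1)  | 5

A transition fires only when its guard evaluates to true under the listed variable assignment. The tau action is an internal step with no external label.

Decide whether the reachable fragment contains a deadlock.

Answer: DEADLOCK-FREE

Trace:
Reach set: {0,1}
  0: b→1  [1 out]
  1: c→0  tau→0  [2 out]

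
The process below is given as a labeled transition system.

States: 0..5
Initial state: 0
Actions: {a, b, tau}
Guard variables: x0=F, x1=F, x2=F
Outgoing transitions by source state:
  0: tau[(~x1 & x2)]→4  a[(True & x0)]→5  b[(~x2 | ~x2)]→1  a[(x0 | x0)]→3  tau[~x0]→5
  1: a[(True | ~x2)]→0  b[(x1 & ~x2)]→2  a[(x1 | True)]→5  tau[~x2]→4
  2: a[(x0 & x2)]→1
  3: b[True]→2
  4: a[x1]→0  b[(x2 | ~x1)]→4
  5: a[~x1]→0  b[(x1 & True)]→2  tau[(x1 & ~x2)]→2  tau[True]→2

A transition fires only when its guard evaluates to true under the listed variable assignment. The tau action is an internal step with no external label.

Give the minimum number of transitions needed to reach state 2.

Layered search for 2:
  depth 0: {0}
  depth 1: {1,5}
  depth 2: {2,4}
depth(2)=2, e.g. tau·tau

Answer: 2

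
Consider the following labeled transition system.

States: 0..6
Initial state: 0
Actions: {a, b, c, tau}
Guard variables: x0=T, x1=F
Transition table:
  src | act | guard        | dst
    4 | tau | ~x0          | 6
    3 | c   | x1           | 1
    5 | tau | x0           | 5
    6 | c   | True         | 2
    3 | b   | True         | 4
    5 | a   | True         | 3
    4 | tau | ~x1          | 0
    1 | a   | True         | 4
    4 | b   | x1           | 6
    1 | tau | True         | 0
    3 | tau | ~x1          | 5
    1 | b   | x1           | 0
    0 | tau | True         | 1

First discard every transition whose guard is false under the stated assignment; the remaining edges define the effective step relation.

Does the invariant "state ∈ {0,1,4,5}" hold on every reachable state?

Safe = {0,1,4,5}
Reachable = {0,1,4}
  0: safe
  1: safe
  4: safe

Answer: INVARIANT HOLDS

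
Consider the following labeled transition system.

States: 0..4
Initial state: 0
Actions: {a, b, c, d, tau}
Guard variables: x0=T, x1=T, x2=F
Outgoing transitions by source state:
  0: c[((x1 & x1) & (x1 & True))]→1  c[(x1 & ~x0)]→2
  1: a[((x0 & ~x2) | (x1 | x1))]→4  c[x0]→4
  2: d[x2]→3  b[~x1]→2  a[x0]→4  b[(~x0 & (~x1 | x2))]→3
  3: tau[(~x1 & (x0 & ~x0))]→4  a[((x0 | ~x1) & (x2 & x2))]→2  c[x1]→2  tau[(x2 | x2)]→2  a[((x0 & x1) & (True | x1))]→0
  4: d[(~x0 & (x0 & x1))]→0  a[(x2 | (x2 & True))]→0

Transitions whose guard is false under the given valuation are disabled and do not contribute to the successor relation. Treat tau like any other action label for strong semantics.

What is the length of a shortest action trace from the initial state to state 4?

Answer: 2

Working:
Layered search for 4:
  depth 0: {0}
  depth 1: {1}
  depth 2: {4}
4 enters at depth 2; path c·a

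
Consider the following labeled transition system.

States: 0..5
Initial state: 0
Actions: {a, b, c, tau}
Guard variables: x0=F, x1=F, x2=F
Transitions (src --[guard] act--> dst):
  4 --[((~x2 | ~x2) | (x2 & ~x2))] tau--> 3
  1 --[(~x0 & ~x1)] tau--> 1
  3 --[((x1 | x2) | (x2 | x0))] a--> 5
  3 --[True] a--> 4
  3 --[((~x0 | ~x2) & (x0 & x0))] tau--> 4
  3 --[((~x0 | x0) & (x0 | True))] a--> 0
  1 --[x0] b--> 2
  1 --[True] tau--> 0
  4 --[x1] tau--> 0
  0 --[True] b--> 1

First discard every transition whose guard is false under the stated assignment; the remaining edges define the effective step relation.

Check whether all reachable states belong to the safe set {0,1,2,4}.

Allowed set {0,1,2,4}
Reach set: {0,1}
  0: ok
  1: ok

Answer: INVARIANT HOLDS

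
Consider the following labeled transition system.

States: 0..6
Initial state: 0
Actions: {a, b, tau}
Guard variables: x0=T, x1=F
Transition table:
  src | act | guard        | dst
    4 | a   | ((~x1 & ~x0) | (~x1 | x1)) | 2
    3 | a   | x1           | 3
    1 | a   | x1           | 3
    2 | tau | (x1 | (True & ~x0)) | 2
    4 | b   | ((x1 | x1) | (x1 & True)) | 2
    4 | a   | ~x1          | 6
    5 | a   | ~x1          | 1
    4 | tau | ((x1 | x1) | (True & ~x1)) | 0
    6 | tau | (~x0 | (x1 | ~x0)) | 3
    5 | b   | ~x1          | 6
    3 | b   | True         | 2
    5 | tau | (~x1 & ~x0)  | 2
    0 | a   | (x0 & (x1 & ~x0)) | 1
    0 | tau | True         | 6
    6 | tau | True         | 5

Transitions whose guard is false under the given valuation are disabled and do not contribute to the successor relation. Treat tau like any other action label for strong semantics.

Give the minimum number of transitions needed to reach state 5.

Answer: 2

Analysis:
Breadth-first toward 5:
  depth 0: {0}
  depth 1: {6}
  depth 2: {5}
depth(5)=2, e.g. tau·tau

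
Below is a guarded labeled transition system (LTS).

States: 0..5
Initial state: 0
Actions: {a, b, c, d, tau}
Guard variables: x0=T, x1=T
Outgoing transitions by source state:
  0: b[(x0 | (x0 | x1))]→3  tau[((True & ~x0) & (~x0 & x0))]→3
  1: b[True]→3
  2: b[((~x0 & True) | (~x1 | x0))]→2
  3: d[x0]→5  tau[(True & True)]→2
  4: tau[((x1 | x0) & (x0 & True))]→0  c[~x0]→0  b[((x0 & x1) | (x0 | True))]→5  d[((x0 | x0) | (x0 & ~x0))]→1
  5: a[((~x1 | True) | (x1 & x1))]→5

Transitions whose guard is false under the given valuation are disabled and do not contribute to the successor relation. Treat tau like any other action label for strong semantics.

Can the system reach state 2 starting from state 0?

Guard filter leaves 9 enabled edge(s).
depth 0: {0}
depth 1: {3}  now seen {0,3}
depth 2: {2,5}  now seen {0,2,3,5}
Reachable = {0,2,3,5}
witness 2: b·tau

Answer: REACHABLE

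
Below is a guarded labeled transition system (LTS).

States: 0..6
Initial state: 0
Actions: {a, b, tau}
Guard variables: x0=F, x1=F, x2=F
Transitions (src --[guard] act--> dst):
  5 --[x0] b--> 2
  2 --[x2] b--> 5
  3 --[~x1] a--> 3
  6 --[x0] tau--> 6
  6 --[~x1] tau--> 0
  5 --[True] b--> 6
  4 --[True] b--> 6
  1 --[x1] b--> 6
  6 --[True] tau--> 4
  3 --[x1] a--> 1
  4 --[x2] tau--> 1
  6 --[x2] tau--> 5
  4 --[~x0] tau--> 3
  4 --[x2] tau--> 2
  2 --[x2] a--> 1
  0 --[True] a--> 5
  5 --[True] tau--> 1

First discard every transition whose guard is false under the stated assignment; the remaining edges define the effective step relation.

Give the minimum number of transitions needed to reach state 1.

Answer: 2

Analysis:
BFS to 1:
  L0 = {0}
  L1 = {5}
  L2 = {1,6}
first hit 1 at d=2 via a·tau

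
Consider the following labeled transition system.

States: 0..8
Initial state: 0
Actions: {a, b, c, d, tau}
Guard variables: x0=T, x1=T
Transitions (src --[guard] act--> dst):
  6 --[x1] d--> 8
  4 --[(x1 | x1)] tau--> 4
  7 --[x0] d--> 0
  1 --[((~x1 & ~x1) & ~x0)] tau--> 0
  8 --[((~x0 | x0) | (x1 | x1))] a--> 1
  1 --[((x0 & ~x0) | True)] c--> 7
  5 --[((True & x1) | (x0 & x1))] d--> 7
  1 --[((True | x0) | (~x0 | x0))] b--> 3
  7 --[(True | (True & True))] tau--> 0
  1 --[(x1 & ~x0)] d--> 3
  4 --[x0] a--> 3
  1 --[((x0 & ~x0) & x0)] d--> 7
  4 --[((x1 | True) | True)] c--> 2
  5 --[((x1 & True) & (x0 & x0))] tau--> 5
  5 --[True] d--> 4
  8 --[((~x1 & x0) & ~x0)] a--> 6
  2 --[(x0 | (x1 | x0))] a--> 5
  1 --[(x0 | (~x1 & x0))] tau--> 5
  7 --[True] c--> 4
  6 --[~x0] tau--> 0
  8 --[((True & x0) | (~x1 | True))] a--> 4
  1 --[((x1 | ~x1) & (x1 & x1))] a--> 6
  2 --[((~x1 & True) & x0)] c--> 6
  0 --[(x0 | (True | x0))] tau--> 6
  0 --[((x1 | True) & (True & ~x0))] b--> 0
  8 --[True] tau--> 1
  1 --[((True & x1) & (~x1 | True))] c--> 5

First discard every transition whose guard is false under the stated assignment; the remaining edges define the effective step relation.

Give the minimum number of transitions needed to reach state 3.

Breadth-first toward 3:
  L0 = {0}
  L1 = {6}
  L2 = {8}
  L3 = {1,4}
  L4 = {2,3,5,7}
first hit 3 at d=4 via tau·d·a·b

Answer: 4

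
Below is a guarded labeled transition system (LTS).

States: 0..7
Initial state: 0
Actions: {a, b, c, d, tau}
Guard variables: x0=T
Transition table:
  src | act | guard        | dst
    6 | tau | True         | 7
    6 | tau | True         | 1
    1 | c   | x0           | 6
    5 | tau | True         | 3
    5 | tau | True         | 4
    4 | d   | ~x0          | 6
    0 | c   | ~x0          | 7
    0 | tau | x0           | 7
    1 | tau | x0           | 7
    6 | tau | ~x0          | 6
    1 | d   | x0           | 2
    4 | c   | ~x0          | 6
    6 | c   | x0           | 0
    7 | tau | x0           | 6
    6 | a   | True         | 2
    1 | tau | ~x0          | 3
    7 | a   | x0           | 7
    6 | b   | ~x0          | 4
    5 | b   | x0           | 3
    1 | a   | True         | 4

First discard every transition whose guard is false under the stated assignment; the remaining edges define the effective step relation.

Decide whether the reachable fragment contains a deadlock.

Reachable = {0,1,2,4,6,7}
  0: tau→7  [1 out]
  1: a→4  c→6  d→2  tau→7  [4 out]
  2: ∅  [no exit]
  4: ∅  [no exit]
  6: a→2  c→0  tau→1  tau→7  [4 out]
  7: a→7  tau→6  [2 out]
Path to 2: tau·tau·a

Answer: DEADLOCK at state 2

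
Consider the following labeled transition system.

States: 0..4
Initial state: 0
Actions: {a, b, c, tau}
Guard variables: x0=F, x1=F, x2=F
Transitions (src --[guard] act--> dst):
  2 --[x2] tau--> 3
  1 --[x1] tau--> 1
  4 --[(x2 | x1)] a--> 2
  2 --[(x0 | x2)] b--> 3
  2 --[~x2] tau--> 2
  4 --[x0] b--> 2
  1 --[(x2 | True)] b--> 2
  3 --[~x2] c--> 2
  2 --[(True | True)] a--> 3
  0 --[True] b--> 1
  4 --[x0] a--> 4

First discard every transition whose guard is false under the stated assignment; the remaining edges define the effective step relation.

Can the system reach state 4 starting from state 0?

5 transition(s) survive guard evaluation.
depth 0: {0}
depth 1: {1}  now seen {0,1}
depth 2: {2}  now seen {0,1,2}
depth 3: {3}  now seen {0,1,2,3}
R = {0,1,2,3}

Answer: UNREACHABLE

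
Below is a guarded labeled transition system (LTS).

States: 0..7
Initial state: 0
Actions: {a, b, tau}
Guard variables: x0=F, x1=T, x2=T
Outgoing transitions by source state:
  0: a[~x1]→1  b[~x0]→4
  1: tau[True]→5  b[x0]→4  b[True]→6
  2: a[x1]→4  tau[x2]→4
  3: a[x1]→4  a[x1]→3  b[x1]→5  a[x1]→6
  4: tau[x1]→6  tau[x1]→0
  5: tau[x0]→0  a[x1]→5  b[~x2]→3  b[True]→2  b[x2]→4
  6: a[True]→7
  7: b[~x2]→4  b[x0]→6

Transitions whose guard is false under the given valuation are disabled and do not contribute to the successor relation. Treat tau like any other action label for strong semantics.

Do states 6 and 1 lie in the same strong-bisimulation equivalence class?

Compute ~ classes (split until stable):
  π0 = {{0,1,2,3,4,5,6,7}}
  π1 = {{0},{1},{2},{3,5},{4},{6},{7}}
  π2 = {{0},{1},{2},{3},{4},{5},{6},{7}}
8 equivalence class(es) (converged in 3)
[6]={6}  [1]={1}

Answer: NOT BISIMILAR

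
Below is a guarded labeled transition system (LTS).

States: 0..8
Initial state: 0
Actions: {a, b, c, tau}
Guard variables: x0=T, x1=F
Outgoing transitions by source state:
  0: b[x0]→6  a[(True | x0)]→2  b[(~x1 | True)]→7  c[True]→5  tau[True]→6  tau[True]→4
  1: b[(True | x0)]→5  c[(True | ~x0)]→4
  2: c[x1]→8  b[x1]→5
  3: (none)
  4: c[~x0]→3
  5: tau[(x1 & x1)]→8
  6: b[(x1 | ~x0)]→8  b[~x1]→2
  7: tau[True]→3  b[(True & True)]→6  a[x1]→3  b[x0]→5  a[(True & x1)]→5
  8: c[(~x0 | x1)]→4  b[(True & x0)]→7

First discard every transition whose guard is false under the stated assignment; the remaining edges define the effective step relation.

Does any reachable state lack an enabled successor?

Answer: DEADLOCK at state 2

Trace:
R = {0,2,3,4,5,6,7}
  0: a→2  b→6  b→7  c→5  tau→4  tau→6  [6 exit(s)]
  2: ∅  [STUCK]
  3: ∅  [STUCK]
  4: ∅  [STUCK]
  5: ∅  [STUCK]
  6: b→2  [1 exit(s)]
  7: b→5  b→6  tau→3  [3 exit(s)]
witness 2: a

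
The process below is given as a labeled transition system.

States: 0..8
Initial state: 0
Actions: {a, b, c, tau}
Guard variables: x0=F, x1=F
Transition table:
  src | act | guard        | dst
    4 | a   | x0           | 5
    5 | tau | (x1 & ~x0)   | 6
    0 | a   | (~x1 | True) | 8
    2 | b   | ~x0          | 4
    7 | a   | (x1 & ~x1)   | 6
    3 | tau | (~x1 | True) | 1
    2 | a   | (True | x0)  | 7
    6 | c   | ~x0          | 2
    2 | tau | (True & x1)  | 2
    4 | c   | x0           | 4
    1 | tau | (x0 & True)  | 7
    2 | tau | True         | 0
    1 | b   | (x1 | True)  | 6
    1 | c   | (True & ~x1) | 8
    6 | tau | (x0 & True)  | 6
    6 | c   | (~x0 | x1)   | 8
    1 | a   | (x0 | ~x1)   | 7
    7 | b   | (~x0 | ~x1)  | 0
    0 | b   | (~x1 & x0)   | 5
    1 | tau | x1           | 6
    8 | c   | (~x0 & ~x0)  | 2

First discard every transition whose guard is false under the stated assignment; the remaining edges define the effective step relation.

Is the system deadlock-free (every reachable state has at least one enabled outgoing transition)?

Answer: DEADLOCK at state 4

Working:
Reach set: {0,2,4,7,8}
  0: a→8  [deg 1]
  2: a→7  b→4  tau→0  [deg 3]
  4: ∅  [no exit]
  7: b→0  [deg 1]
  8: c→2  [deg 1]
Path to 4: a·c·b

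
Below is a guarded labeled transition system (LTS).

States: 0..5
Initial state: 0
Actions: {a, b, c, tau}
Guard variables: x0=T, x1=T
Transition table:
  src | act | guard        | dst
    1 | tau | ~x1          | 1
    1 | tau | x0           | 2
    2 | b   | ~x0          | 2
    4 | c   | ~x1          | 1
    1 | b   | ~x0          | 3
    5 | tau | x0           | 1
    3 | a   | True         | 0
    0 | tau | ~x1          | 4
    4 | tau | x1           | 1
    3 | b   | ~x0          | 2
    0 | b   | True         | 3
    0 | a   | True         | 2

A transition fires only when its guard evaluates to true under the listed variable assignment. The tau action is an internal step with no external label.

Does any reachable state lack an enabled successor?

Answer: DEADLOCK at state 2

Working:
Reach set: {0,2,3}
  0: a→2  b→3  [deg 2]
  2: ∅  [deadlock]
  3: a→0  [deg 1]
trace reaching 2: a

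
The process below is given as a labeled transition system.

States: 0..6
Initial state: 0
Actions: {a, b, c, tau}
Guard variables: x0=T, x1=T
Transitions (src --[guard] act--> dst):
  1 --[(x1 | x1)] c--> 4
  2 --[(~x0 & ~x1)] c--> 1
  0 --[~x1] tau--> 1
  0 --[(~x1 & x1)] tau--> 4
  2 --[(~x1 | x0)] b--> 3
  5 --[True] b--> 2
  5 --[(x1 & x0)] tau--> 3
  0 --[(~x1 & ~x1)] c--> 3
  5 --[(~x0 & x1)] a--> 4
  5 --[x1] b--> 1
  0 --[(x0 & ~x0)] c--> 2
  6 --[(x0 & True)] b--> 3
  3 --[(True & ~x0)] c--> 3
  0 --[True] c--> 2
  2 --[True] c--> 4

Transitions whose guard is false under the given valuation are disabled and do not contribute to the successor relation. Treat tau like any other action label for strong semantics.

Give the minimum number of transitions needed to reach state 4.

Breadth-first toward 4:
  L0 = {0}
  L1 = {2}
  L2 = {3,4}
depth(4)=2, e.g. c·c

Answer: 2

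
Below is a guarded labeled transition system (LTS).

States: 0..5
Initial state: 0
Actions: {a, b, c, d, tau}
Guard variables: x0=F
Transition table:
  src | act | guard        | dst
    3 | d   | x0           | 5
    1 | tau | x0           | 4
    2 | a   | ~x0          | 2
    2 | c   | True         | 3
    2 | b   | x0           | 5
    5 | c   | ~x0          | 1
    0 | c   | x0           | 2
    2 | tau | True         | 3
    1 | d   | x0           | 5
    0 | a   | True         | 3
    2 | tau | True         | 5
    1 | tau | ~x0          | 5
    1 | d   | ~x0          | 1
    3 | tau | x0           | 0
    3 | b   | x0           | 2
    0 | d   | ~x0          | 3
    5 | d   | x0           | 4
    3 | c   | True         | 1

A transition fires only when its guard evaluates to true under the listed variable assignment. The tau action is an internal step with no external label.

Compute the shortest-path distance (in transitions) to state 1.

Layered search for 1:
  depth 0: {0}
  depth 1: {3}
  depth 2: {1}
depth(1)=2, e.g. a·c

Answer: 2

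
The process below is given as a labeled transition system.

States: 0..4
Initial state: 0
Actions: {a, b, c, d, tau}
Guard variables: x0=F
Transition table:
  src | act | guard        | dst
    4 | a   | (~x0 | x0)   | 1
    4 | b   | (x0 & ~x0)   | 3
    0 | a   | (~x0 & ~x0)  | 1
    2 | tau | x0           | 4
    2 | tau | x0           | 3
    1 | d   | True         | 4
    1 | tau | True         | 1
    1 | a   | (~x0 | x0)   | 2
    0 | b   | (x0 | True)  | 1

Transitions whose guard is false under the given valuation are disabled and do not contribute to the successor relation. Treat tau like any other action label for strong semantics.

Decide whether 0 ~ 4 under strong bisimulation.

Answer: NOT BISIMILAR

Trace:
Compute ~ classes (split until stable):
  round 0: {{0,1,2,3,4}}
  round 1: {{0},{1},{2,3},{4}}
Fixed point at round 2; 4 class(es).
[0]={0}  [4]={4}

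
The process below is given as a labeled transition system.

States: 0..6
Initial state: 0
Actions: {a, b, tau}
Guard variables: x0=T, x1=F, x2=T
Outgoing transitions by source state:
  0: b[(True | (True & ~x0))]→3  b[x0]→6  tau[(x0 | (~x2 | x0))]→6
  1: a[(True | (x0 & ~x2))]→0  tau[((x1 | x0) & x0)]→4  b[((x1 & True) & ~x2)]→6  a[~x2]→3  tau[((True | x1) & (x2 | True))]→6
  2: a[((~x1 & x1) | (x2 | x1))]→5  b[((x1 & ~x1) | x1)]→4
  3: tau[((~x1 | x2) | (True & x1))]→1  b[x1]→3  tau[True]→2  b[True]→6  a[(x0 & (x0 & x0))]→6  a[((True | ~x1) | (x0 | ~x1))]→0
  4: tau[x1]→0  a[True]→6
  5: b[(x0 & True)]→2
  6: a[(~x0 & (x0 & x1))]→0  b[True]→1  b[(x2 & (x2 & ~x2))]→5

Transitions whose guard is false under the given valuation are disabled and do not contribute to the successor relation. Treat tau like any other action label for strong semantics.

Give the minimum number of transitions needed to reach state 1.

Breadth-first toward 1:
  Layer 0: {0}
  Layer 1: {3,6}
  Layer 2: {1,2}
1 enters at depth 2; path b·tau

Answer: 2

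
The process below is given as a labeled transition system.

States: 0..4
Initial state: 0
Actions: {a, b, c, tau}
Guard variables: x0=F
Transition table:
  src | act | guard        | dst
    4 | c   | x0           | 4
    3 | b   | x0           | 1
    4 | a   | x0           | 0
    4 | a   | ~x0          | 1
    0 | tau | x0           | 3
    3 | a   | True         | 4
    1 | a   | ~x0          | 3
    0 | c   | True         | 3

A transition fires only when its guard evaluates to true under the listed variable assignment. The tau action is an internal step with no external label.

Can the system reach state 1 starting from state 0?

4 transition(s) survive guard evaluation.
L0 = {0}
L1 = {3}  now seen {0,3}
L2 = {4}  now seen {0,3,4}
L3 = {1}  now seen {0,1,3,4}
R = {0,1,3,4}
trace reaching 1: c·a·a

Answer: REACHABLE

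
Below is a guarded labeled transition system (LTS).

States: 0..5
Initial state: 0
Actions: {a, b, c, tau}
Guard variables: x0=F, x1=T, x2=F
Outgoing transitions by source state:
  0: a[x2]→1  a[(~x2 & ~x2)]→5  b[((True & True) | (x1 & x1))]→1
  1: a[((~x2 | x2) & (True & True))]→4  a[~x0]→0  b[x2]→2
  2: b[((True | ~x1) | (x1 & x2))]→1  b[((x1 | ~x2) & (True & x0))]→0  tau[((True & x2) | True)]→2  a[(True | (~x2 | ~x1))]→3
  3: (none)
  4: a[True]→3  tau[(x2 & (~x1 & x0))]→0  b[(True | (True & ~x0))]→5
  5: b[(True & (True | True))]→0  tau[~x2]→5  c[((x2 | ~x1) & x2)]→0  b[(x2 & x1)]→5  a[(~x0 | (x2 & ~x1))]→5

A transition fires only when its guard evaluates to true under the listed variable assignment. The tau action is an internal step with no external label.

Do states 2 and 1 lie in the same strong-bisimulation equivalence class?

Bisimulation quotient by refinement:
  P[0] = {{0,1,2,3,4,5}}
  P[1] = {{0,4},{1},{2,5},{3}}
  P[2] = {{0},{1},{2},{3},{4},{5}}
6 equivalence class(es) (converged in 3)
class of 2: {2}; class of 1: {1}

Answer: NOT BISIMILAR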